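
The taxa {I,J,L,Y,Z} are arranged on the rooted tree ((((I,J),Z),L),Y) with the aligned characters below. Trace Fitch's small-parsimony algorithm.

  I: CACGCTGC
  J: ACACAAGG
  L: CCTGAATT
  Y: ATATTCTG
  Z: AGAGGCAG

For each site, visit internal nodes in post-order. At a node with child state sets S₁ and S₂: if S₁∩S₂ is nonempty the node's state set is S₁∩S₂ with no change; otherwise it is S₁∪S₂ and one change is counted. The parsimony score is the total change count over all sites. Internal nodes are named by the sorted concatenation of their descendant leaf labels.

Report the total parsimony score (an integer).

site 0, node IJ: I={C} ∪ J={A} → {A,C} (+1)
site 0, node IJZ: IJ={A,C} ∩ Z={A} → {A} (+0)
site 0, node IJLZ: IJZ={A} ∪ L={C} → {A,C} (+1)
site 0, node IJLYZ: IJLZ={A,C} ∩ Y={A} → {A} (+0)
site 1, node IJ: I={A} ∪ J={C} → {A,C} (+1)
site 1, node IJZ: IJ={A,C} ∪ Z={G} → {A,C,G} (+1)
site 1, node IJLZ: IJZ={A,C,G} ∩ L={C} → {C} (+0)
site 1, node IJLYZ: IJLZ={C} ∪ Y={T} → {C,T} (+1)
site 2, node IJ: I={C} ∪ J={A} → {A,C} (+1)
site 2, node IJZ: IJ={A,C} ∩ Z={A} → {A} (+0)
site 2, node IJLZ: IJZ={A} ∪ L={T} → {A,T} (+1)
site 2, node IJLYZ: IJLZ={A,T} ∩ Y={A} → {A} (+0)
site 3, node IJ: I={G} ∪ J={C} → {C,G} (+1)
site 3, node IJZ: IJ={C,G} ∩ Z={G} → {G} (+0)
site 3, node IJLZ: IJZ={G} ∩ L={G} → {G} (+0)
site 3, node IJLYZ: IJLZ={G} ∪ Y={T} → {G,T} (+1)
site 4, node IJ: I={C} ∪ J={A} → {A,C} (+1)
site 4, node IJZ: IJ={A,C} ∪ Z={G} → {A,C,G} (+1)
site 4, node IJLZ: IJZ={A,C,G} ∩ L={A} → {A} (+0)
site 4, node IJLYZ: IJLZ={A} ∪ Y={T} → {A,T} (+1)
site 5, node IJ: I={T} ∪ J={A} → {A,T} (+1)
site 5, node IJZ: IJ={A,T} ∪ Z={C} → {A,C,T} (+1)
site 5, node IJLZ: IJZ={A,C,T} ∩ L={A} → {A} (+0)
site 5, node IJLYZ: IJLZ={A} ∪ Y={C} → {A,C} (+1)
site 6, node IJ: I={G} ∩ J={G} → {G} (+0)
site 6, node IJZ: IJ={G} ∪ Z={A} → {A,G} (+1)
site 6, node IJLZ: IJZ={A,G} ∪ L={T} → {A,G,T} (+1)
site 6, node IJLYZ: IJLZ={A,G,T} ∩ Y={T} → {T} (+0)
site 7, node IJ: I={C} ∪ J={G} → {C,G} (+1)
site 7, node IJZ: IJ={C,G} ∩ Z={G} → {G} (+0)
site 7, node IJLZ: IJZ={G} ∪ L={T} → {G,T} (+1)
site 7, node IJLYZ: IJLZ={G,T} ∩ Y={G} → {G} (+0)
per-site changes: [2, 3, 2, 2, 3, 3, 2, 2]; total = 19

19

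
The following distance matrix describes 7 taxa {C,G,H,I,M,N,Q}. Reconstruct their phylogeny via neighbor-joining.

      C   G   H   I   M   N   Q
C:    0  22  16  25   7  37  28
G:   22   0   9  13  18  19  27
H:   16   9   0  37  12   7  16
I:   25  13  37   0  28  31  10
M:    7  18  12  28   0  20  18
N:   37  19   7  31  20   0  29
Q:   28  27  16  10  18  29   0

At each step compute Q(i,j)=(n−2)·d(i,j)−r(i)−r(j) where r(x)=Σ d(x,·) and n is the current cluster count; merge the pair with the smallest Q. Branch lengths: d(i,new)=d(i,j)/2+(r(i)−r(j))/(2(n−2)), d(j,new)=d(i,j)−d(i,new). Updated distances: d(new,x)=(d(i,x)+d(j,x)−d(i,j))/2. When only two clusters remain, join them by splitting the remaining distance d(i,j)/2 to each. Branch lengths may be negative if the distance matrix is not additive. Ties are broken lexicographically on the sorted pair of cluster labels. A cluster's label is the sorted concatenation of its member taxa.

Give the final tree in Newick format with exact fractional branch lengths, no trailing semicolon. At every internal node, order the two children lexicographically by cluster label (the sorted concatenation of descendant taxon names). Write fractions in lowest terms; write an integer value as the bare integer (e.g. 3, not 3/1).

((((C:113/16,M:-1/16):57/8,(I:33/5,Q:17/5):73/8):3,G:37/8):47/16,(H:-7/6,N:49/6):47/16)

step 1: merge (I,Q) at d=10, Q=-222; branch lengths I→33/5, Q→17/5; new cluster IQ
  updated: d(C,IQ)=43/2, d(G,IQ)=15, d(H,IQ)=43/2, d(IQ,M)=18, d(IQ,N)=25
step 2: merge (C,M) at d=7, Q=-301/2; branch lengths C→113/16, M→-1/16; new cluster CM
  updated: d(CM,G)=33/2, d(CM,H)=21/2, d(CM,IQ)=65/4, d(CM,N)=25
step 3: merge (H,N) at d=7, Q=-103; branch lengths H→-7/6, N→49/6; new cluster HN
  updated: d(CM,HN)=57/4, d(G,HN)=21/2, d(HN,IQ)=79/4
step 4: merge (CM,IQ) at d=65/4, Q=-131/2; branch lengths CM→57/8, IQ→73/8; new cluster CIMQ
  updated: d(CIMQ,G)=61/8, d(CIMQ,HN)=71/8
step 5: merge (CIMQ,G) at d=61/8, Q=-27; branch lengths CIMQ→3, G→37/8; new cluster CGIMQ
  updated: d(CGIMQ,HN)=47/8
step 6: merge (CGIMQ,HN) at d=47/8; branch lengths CGIMQ→47/16, HN→47/16; new cluster CGHIMNQ
final tree: ((((C:113/16,M:-1/16):57/8,(I:33/5,Q:17/5):73/8):3,G:37/8):47/16,(H:-7/6,N:49/6):47/16)
total length: 215/4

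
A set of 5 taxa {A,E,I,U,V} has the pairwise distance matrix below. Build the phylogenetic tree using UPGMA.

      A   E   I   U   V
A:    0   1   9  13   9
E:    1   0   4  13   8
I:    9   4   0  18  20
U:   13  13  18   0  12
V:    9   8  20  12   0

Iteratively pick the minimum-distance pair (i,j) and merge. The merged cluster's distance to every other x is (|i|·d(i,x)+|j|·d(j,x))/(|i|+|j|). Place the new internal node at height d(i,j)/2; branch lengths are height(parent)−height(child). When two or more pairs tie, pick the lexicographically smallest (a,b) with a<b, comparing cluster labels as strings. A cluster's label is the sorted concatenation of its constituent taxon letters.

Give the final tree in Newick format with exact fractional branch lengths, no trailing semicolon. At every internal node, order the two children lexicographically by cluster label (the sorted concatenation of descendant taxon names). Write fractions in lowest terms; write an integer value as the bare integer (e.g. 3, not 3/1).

iteration 1: select A,E (d=1); attach at lengths (1/2, 1/2); label the merged cluster AE
  updated: d(AE,I)=13/2, d(AE,U)=13, d(AE,V)=17/2
iteration 2: select AE,I (d=13/2); attach at lengths (11/4, 13/4); label the merged cluster AEI
  updated: d(AEI,U)=44/3, d(AEI,V)=37/3
iteration 3: select U,V (d=12); attach at lengths (6, 6); label the merged cluster UV
  updated: d(AEI,UV)=27/2
iteration 4: select AEI,UV (d=27/2); attach at lengths (7/2, 3/4); label the merged cluster AEIUV
final tree: (((A:1/2,E:1/2):11/4,I:13/4):7/2,(U:6,V:6):3/4)
total length: 93/4

(((A:1/2,E:1/2):11/4,I:13/4):7/2,(U:6,V:6):3/4)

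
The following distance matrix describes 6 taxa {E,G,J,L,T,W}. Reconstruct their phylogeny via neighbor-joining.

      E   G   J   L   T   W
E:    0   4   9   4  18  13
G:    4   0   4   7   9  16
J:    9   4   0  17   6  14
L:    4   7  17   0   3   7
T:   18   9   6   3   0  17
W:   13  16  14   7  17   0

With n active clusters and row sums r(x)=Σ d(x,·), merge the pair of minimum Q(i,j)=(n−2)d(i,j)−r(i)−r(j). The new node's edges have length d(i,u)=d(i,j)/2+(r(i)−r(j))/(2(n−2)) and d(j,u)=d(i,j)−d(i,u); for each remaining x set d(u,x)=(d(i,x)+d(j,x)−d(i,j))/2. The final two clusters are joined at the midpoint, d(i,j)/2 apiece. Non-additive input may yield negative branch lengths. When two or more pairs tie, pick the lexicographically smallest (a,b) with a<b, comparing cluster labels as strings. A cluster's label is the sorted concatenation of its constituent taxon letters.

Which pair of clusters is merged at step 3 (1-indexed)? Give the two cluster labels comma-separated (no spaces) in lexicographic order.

E,GJT

iteration 1: select J,T (d=6, Q=-79); attach at lengths (21/8, 27/8); label the merged cluster JT
  updated: d(E,JT)=21/2, d(G,JT)=7/2, d(JT,L)=7, d(JT,W)=25/2
iteration 2: select G,JT (d=7/2, Q=-107/2); attach at lengths (5/4, 9/4); label the merged cluster GJT
  updated: d(E,GJT)=11/2, d(GJT,L)=21/4, d(GJT,W)=25/2
iteration 3: select E,GJT (d=11/2, Q=-139/4); attach at lengths (41/16, 47/16); label the merged cluster EGJT
  updated: d(EGJT,L)=15/8, d(EGJT,W)=10
iteration 4: select EGJT,L (d=15/8, Q=-151/8); attach at lengths (39/16, -9/16); label the merged cluster EGJLT
  updated: d(EGJLT,W)=121/16
iteration 5: select EGJLT,W (d=121/16); attach at lengths (121/32, 121/32); label the merged cluster EGJLTW
final tree: (((E:41/16,(G:5/4,(J:21/8,T:27/8):9/4):47/16):39/16,L:-9/16):121/32,W:121/32)
total length: 391/16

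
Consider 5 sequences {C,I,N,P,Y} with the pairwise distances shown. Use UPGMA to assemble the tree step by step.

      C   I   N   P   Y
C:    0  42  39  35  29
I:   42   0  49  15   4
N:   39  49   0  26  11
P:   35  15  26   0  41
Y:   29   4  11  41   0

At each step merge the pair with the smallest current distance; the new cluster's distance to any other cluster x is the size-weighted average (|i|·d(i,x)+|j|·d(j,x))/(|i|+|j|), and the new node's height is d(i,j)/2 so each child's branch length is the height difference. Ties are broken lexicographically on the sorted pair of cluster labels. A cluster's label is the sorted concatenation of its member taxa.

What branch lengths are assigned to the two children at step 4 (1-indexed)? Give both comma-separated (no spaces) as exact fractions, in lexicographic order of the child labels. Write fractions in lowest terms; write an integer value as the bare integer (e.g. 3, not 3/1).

1. join I+Y (d=4) ⇒ IY; edges |I|=2, |Y|=2
  updated: d(C,IY)=71/2, d(IY,N)=30, d(IY,P)=28
2. join N+P (d=26) ⇒ NP; edges |N|=13, |P|=13
  updated: d(C,NP)=37, d(IY,NP)=29
3. join IY+NP (d=29) ⇒ INPY; edges |IY|=25/2, |NP|=3/2
  updated: d(C,INPY)=145/4
4. join C+INPY (d=145/4) ⇒ CINPY; edges |C|=145/8, |INPY|=29/8
final tree: (C:145/8,((I:2,Y:2):25/2,(N:13,P:13):3/2):29/8)
total length: 263/4

145/8,29/8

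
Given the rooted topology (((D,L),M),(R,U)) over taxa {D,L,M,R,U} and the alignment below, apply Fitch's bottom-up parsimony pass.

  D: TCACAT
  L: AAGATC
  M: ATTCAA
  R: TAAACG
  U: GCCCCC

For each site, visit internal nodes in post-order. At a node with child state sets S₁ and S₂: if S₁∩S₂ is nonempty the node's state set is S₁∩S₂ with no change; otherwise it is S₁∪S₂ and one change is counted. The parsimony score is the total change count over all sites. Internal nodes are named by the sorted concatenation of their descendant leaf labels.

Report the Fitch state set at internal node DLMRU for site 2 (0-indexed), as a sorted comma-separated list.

[col 0] DL: children D:{T}, L:{A} ∪→ {A,T}; cost 1
[col 0] DLM: children DL:{A,T}, M:{A} ∩→ {A}; cost 0
[col 0] RU: children R:{T}, U:{G} ∪→ {G,T}; cost 1
[col 0] DLMRU: children DLM:{A}, RU:{G,T} ∪→ {A,G,T}; cost 1
[col 1] DL: children D:{C}, L:{A} ∪→ {A,C}; cost 1
[col 1] DLM: children DL:{A,C}, M:{T} ∪→ {A,C,T}; cost 1
[col 1] RU: children R:{A}, U:{C} ∪→ {A,C}; cost 1
[col 1] DLMRU: children DLM:{A,C,T}, RU:{A,C} ∩→ {A,C}; cost 0
[col 2] DL: children D:{A}, L:{G} ∪→ {A,G}; cost 1
[col 2] DLM: children DL:{A,G}, M:{T} ∪→ {A,G,T}; cost 1
[col 2] RU: children R:{A}, U:{C} ∪→ {A,C}; cost 1
[col 2] DLMRU: children DLM:{A,G,T}, RU:{A,C} ∩→ {A}; cost 0
[col 3] DL: children D:{C}, L:{A} ∪→ {A,C}; cost 1
[col 3] DLM: children DL:{A,C}, M:{C} ∩→ {C}; cost 0
[col 3] RU: children R:{A}, U:{C} ∪→ {A,C}; cost 1
[col 3] DLMRU: children DLM:{C}, RU:{A,C} ∩→ {C}; cost 0
[col 4] DL: children D:{A}, L:{T} ∪→ {A,T}; cost 1
[col 4] DLM: children DL:{A,T}, M:{A} ∩→ {A}; cost 0
[col 4] RU: children R:{C}, U:{C} ∩→ {C}; cost 0
[col 4] DLMRU: children DLM:{A}, RU:{C} ∪→ {A,C}; cost 1
[col 5] DL: children D:{T}, L:{C} ∪→ {C,T}; cost 1
[col 5] DLM: children DL:{C,T}, M:{A} ∪→ {A,C,T}; cost 1
[col 5] RU: children R:{G}, U:{C} ∪→ {C,G}; cost 1
[col 5] DLMRU: children DLM:{A,C,T}, RU:{C,G} ∩→ {C}; cost 0
per-site changes: [3, 3, 3, 2, 2, 3]; total = 16

A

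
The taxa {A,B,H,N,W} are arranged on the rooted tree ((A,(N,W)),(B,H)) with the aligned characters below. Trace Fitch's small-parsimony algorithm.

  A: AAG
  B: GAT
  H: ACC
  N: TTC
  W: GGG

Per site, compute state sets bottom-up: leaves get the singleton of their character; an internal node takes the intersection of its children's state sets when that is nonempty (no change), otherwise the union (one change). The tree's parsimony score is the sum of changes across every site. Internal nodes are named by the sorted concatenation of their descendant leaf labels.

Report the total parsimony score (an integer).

NW@0: {T} ∪ {G} = {G,T} (union, +1)
ANW@0: {A} ∪ {G,T} = {A,G,T} (union, +1)
BH@0: {G} ∪ {A} = {A,G} (union, +1)
ABHNW@0: {A,G,T} ∩ {A,G} = {A,G} (intersection, +0)
NW@1: {T} ∪ {G} = {G,T} (union, +1)
ANW@1: {A} ∪ {G,T} = {A,G,T} (union, +1)
BH@1: {A} ∪ {C} = {A,C} (union, +1)
ABHNW@1: {A,G,T} ∩ {A,C} = {A} (intersection, +0)
NW@2: {C} ∪ {G} = {C,G} (union, +1)
ANW@2: {G} ∩ {C,G} = {G} (intersection, +0)
BH@2: {T} ∪ {C} = {C,T} (union, +1)
ABHNW@2: {G} ∪ {C,T} = {C,G,T} (union, +1)
per-site changes: [3, 3, 3]; total = 9

9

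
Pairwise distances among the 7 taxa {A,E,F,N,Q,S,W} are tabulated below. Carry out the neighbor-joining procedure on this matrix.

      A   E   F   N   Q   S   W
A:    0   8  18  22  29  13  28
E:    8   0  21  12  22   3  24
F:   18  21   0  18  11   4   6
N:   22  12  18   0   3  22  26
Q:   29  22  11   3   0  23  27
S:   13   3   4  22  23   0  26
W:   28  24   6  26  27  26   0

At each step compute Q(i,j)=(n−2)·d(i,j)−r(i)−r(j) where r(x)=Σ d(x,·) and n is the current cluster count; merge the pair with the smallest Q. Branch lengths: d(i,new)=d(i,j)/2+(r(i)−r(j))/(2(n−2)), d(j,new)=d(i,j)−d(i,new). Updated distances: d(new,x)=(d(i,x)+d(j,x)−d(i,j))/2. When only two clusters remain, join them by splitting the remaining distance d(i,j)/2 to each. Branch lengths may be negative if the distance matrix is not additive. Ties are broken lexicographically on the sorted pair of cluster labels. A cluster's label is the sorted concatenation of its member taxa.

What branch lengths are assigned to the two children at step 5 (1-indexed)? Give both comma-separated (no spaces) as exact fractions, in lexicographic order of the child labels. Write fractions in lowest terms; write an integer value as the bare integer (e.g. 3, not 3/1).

iteration 1: select N,Q (d=3, Q=-203); attach at lengths (3/10, 27/10); label the merged cluster NQ
  updated: d(A,NQ)=24, d(E,NQ)=31/2, d(F,NQ)=13, d(NQ,S)=21, d(NQ,W)=25
iteration 2: select F,W (d=6, Q=-147); attach at lengths (-23/8, 71/8); label the merged cluster FW
  updated: d(A,FW)=20, d(E,FW)=39/2, d(FW,NQ)=16, d(FW,S)=12
iteration 3: select FW,NQ (d=16, Q=-96); attach at lengths (13/2, 19/2); label the merged cluster FNQW
  updated: d(A,FNQW)=14, d(E,FNQW)=19/2, d(FNQW,S)=17/2
iteration 4: select A,E (d=8, Q=-79/2); attach at lengths (61/8, 3/8); label the merged cluster AE
  updated: d(AE,FNQW)=31/4, d(AE,S)=4
iteration 5: select AE,FNQW (d=31/4, Q=-81/4); attach at lengths (13/8, 49/8); label the merged cluster AEFNQW
  updated: d(AEFNQW,S)=19/8
iteration 6: select AEFNQW,S (d=19/8); attach at lengths (19/16, 19/16); label the merged cluster AEFNQSW
final tree: (((A:61/8,E:3/8):13/8,((F:-23/8,W:71/8):13/2,(N:3/10,Q:27/10):19/2):49/8):19/16,S:19/16)
total length: 345/8

13/8,49/8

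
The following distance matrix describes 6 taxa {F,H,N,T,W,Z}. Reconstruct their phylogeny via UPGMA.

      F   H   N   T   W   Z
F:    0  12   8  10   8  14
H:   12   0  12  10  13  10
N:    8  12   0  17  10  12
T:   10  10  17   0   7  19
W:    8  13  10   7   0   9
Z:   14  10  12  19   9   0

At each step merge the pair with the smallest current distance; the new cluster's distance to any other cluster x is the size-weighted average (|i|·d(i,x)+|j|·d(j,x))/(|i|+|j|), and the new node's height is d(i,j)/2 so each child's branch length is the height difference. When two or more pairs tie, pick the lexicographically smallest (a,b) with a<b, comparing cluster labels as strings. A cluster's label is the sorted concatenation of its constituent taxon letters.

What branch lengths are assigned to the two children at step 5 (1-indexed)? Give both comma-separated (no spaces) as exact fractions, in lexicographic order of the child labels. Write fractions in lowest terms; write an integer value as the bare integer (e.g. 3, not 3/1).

11/16,21/16

step 1: merge (T,W) at d=7; branch lengths T→7/2, W→7/2; new cluster TW
  updated: d(F,TW)=9, d(H,TW)=23/2, d(N,TW)=27/2, d(TW,Z)=14
step 2: merge (F,N) at d=8; branch lengths F→4, N→4; new cluster FN
  updated: d(FN,H)=12, d(FN,TW)=45/4, d(FN,Z)=13
step 3: merge (H,Z) at d=10; branch lengths H→5, Z→5; new cluster HZ
  updated: d(FN,HZ)=25/2, d(HZ,TW)=51/4
step 4: merge (FN,TW) at d=45/4; branch lengths FN→13/8, TW→17/8; new cluster FNTW
  updated: d(FNTW,HZ)=101/8
step 5: merge (FNTW,HZ) at d=101/8; branch lengths FNTW→11/16, HZ→21/16; new cluster FHNTWZ
final tree: (((F:4,N:4):13/8,(T:7/2,W:7/2):17/8):11/16,(H:5,Z:5):21/16)
total length: 123/4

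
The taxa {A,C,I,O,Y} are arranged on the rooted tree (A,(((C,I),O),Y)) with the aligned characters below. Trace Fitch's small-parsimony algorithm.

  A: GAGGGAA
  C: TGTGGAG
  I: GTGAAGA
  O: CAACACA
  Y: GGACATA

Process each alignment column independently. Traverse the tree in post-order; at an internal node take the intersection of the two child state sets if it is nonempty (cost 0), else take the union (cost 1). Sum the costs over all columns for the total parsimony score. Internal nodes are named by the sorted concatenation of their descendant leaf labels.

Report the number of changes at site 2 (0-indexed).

3

site 0, node CI: C={T} ∪ I={G} → {G,T} (+1)
site 0, node CIO: CI={G,T} ∪ O={C} → {C,G,T} (+1)
site 0, node CIOY: CIO={C,G,T} ∩ Y={G} → {G} (+0)
site 0, node ACIOY: A={G} ∩ CIOY={G} → {G} (+0)
site 1, node CI: C={G} ∪ I={T} → {G,T} (+1)
site 1, node CIO: CI={G,T} ∪ O={A} → {A,G,T} (+1)
site 1, node CIOY: CIO={A,G,T} ∩ Y={G} → {G} (+0)
site 1, node ACIOY: A={A} ∪ CIOY={G} → {A,G} (+1)
site 2, node CI: C={T} ∪ I={G} → {G,T} (+1)
site 2, node CIO: CI={G,T} ∪ O={A} → {A,G,T} (+1)
site 2, node CIOY: CIO={A,G,T} ∩ Y={A} → {A} (+0)
site 2, node ACIOY: A={G} ∪ CIOY={A} → {A,G} (+1)
site 3, node CI: C={G} ∪ I={A} → {A,G} (+1)
site 3, node CIO: CI={A,G} ∪ O={C} → {A,C,G} (+1)
site 3, node CIOY: CIO={A,C,G} ∩ Y={C} → {C} (+0)
site 3, node ACIOY: A={G} ∪ CIOY={C} → {C,G} (+1)
site 4, node CI: C={G} ∪ I={A} → {A,G} (+1)
site 4, node CIO: CI={A,G} ∩ O={A} → {A} (+0)
site 4, node CIOY: CIO={A} ∩ Y={A} → {A} (+0)
site 4, node ACIOY: A={G} ∪ CIOY={A} → {A,G} (+1)
site 5, node CI: C={A} ∪ I={G} → {A,G} (+1)
site 5, node CIO: CI={A,G} ∪ O={C} → {A,C,G} (+1)
site 5, node CIOY: CIO={A,C,G} ∪ Y={T} → {A,C,G,T} (+1)
site 5, node ACIOY: A={A} ∩ CIOY={A,C,G,T} → {A} (+0)
site 6, node CI: C={G} ∪ I={A} → {A,G} (+1)
site 6, node CIO: CI={A,G} ∩ O={A} → {A} (+0)
site 6, node CIOY: CIO={A} ∩ Y={A} → {A} (+0)
site 6, node ACIOY: A={A} ∩ CIOY={A} → {A} (+0)
per-site changes: [2, 3, 3, 3, 2, 3, 1]; total = 17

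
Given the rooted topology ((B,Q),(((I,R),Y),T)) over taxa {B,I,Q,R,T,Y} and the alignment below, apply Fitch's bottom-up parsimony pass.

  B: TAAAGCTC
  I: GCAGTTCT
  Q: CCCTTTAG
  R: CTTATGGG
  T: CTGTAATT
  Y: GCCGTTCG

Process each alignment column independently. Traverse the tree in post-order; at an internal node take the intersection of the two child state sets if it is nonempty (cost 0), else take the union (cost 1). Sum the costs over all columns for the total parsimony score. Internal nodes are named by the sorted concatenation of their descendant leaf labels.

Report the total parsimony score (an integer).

24

BQ@0: {T} ∪ {C} = {C,T} (union, +1)
IR@0: {G} ∪ {C} = {C,G} (union, +1)
IRY@0: {C,G} ∩ {G} = {G} (intersection, +0)
IRTY@0: {G} ∪ {C} = {C,G} (union, +1)
BIQRTY@0: {C,T} ∩ {C,G} = {C} (intersection, +0)
BQ@1: {A} ∪ {C} = {A,C} (union, +1)
IR@1: {C} ∪ {T} = {C,T} (union, +1)
IRY@1: {C,T} ∩ {C} = {C} (intersection, +0)
IRTY@1: {C} ∪ {T} = {C,T} (union, +1)
BIQRTY@1: {A,C} ∩ {C,T} = {C} (intersection, +0)
BQ@2: {A} ∪ {C} = {A,C} (union, +1)
IR@2: {A} ∪ {T} = {A,T} (union, +1)
IRY@2: {A,T} ∪ {C} = {A,C,T} (union, +1)
IRTY@2: {A,C,T} ∪ {G} = {A,C,G,T} (union, +1)
BIQRTY@2: {A,C} ∩ {A,C,G,T} = {A,C} (intersection, +0)
BQ@3: {A} ∪ {T} = {A,T} (union, +1)
IR@3: {G} ∪ {A} = {A,G} (union, +1)
IRY@3: {A,G} ∩ {G} = {G} (intersection, +0)
IRTY@3: {G} ∪ {T} = {G,T} (union, +1)
BIQRTY@3: {A,T} ∩ {G,T} = {T} (intersection, +0)
BQ@4: {G} ∪ {T} = {G,T} (union, +1)
IR@4: {T} ∩ {T} = {T} (intersection, +0)
IRY@4: {T} ∩ {T} = {T} (intersection, +0)
IRTY@4: {T} ∪ {A} = {A,T} (union, +1)
BIQRTY@4: {G,T} ∩ {A,T} = {T} (intersection, +0)
BQ@5: {C} ∪ {T} = {C,T} (union, +1)
IR@5: {T} ∪ {G} = {G,T} (union, +1)
IRY@5: {G,T} ∩ {T} = {T} (intersection, +0)
IRTY@5: {T} ∪ {A} = {A,T} (union, +1)
BIQRTY@5: {C,T} ∩ {A,T} = {T} (intersection, +0)
BQ@6: {T} ∪ {A} = {A,T} (union, +1)
IR@6: {C} ∪ {G} = {C,G} (union, +1)
IRY@6: {C,G} ∩ {C} = {C} (intersection, +0)
IRTY@6: {C} ∪ {T} = {C,T} (union, +1)
BIQRTY@6: {A,T} ∩ {C,T} = {T} (intersection, +0)
BQ@7: {C} ∪ {G} = {C,G} (union, +1)
IR@7: {T} ∪ {G} = {G,T} (union, +1)
IRY@7: {G,T} ∩ {G} = {G} (intersection, +0)
IRTY@7: {G} ∪ {T} = {G,T} (union, +1)
BIQRTY@7: {C,G} ∩ {G,T} = {G} (intersection, +0)
per-site changes: [3, 3, 4, 3, 2, 3, 3, 3]; total = 24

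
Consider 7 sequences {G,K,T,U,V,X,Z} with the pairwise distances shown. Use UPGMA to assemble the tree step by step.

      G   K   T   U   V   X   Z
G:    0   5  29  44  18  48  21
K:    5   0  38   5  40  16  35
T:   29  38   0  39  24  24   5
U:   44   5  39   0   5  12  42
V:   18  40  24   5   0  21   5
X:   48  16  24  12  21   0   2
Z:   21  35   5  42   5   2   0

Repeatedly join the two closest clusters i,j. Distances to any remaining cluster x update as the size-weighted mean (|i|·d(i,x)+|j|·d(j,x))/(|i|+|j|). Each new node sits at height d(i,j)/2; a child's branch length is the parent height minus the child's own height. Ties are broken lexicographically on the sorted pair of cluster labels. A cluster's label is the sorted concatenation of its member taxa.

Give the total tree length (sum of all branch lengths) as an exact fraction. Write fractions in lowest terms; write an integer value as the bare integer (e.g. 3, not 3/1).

iteration 1: select X,Z (d=2); attach at lengths (1, 1); label the merged cluster XZ
  updated: d(G,XZ)=69/2, d(K,XZ)=51/2, d(T,XZ)=29/2, d(U,XZ)=27, d(V,XZ)=13
iteration 2: select G,K (d=5); attach at lengths (5/2, 5/2); label the merged cluster GK
  updated: d(GK,T)=67/2, d(GK,U)=49/2, d(GK,V)=29, d(GK,XZ)=30
iteration 3: select U,V (d=5); attach at lengths (5/2, 5/2); label the merged cluster UV
  updated: d(GK,UV)=107/4, d(T,UV)=63/2, d(UV,XZ)=20
iteration 4: select T,XZ (d=29/2); attach at lengths (29/4, 25/4); label the merged cluster TXZ
  updated: d(GK,TXZ)=187/6, d(TXZ,UV)=143/6
iteration 5: select TXZ,UV (d=143/6); attach at lengths (14/3, 113/12); label the merged cluster TUVXZ
  updated: d(GK,TUVXZ)=147/5
iteration 6: select GK,TUVXZ (d=147/5); attach at lengths (61/5, 167/60); label the merged cluster GKTUVXZ
final tree: ((G:5/2,K:5/2):61/5,((T:29/4,(X:1,Z:1):25/4):14/3,(U:5/2,V:5/2):113/12):167/60)
total length: 1637/30

1637/30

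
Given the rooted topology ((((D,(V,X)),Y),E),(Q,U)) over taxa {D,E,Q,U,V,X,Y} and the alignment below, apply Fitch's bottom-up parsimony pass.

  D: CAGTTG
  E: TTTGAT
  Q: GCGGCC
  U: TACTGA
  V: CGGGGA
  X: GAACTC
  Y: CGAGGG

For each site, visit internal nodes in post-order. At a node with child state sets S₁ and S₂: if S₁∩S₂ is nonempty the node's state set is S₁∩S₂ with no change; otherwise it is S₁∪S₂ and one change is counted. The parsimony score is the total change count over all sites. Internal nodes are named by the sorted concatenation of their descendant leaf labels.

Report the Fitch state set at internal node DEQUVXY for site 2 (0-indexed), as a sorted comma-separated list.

[col 0] VX: children V:{C}, X:{G} ∪→ {C,G}; cost 1
[col 0] DVX: children D:{C}, VX:{C,G} ∩→ {C}; cost 0
[col 0] DVXY: children DVX:{C}, Y:{C} ∩→ {C}; cost 0
[col 0] DEVXY: children DVXY:{C}, E:{T} ∪→ {C,T}; cost 1
[col 0] QU: children Q:{G}, U:{T} ∪→ {G,T}; cost 1
[col 0] DEQUVXY: children DEVXY:{C,T}, QU:{G,T} ∩→ {T}; cost 0
[col 1] VX: children V:{G}, X:{A} ∪→ {A,G}; cost 1
[col 1] DVX: children D:{A}, VX:{A,G} ∩→ {A}; cost 0
[col 1] DVXY: children DVX:{A}, Y:{G} ∪→ {A,G}; cost 1
[col 1] DEVXY: children DVXY:{A,G}, E:{T} ∪→ {A,G,T}; cost 1
[col 1] QU: children Q:{C}, U:{A} ∪→ {A,C}; cost 1
[col 1] DEQUVXY: children DEVXY:{A,G,T}, QU:{A,C} ∩→ {A}; cost 0
[col 2] VX: children V:{G}, X:{A} ∪→ {A,G}; cost 1
[col 2] DVX: children D:{G}, VX:{A,G} ∩→ {G}; cost 0
[col 2] DVXY: children DVX:{G}, Y:{A} ∪→ {A,G}; cost 1
[col 2] DEVXY: children DVXY:{A,G}, E:{T} ∪→ {A,G,T}; cost 1
[col 2] QU: children Q:{G}, U:{C} ∪→ {C,G}; cost 1
[col 2] DEQUVXY: children DEVXY:{A,G,T}, QU:{C,G} ∩→ {G}; cost 0
[col 3] VX: children V:{G}, X:{C} ∪→ {C,G}; cost 1
[col 3] DVX: children D:{T}, VX:{C,G} ∪→ {C,G,T}; cost 1
[col 3] DVXY: children DVX:{C,G,T}, Y:{G} ∩→ {G}; cost 0
[col 3] DEVXY: children DVXY:{G}, E:{G} ∩→ {G}; cost 0
[col 3] QU: children Q:{G}, U:{T} ∪→ {G,T}; cost 1
[col 3] DEQUVXY: children DEVXY:{G}, QU:{G,T} ∩→ {G}; cost 0
[col 4] VX: children V:{G}, X:{T} ∪→ {G,T}; cost 1
[col 4] DVX: children D:{T}, VX:{G,T} ∩→ {T}; cost 0
[col 4] DVXY: children DVX:{T}, Y:{G} ∪→ {G,T}; cost 1
[col 4] DEVXY: children DVXY:{G,T}, E:{A} ∪→ {A,G,T}; cost 1
[col 4] QU: children Q:{C}, U:{G} ∪→ {C,G}; cost 1
[col 4] DEQUVXY: children DEVXY:{A,G,T}, QU:{C,G} ∩→ {G}; cost 0
[col 5] VX: children V:{A}, X:{C} ∪→ {A,C}; cost 1
[col 5] DVX: children D:{G}, VX:{A,C} ∪→ {A,C,G}; cost 1
[col 5] DVXY: children DVX:{A,C,G}, Y:{G} ∩→ {G}; cost 0
[col 5] DEVXY: children DVXY:{G}, E:{T} ∪→ {G,T}; cost 1
[col 5] QU: children Q:{C}, U:{A} ∪→ {A,C}; cost 1
[col 5] DEQUVXY: children DEVXY:{G,T}, QU:{A,C} ∪→ {A,C,G,T}; cost 1
per-site changes: [3, 4, 4, 3, 4, 5]; total = 23

G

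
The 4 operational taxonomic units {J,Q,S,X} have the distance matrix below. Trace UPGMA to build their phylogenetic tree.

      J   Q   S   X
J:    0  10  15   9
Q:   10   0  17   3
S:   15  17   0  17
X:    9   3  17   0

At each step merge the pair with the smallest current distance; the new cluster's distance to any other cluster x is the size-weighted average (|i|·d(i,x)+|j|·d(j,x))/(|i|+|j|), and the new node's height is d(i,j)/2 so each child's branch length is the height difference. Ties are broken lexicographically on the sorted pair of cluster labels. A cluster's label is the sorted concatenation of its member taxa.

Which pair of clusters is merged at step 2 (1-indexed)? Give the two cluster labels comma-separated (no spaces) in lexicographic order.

iteration 1: select Q,X (d=3); attach at lengths (3/2, 3/2); label the merged cluster QX
  updated: d(J,QX)=19/2, d(QX,S)=17
iteration 2: select J,QX (d=19/2); attach at lengths (19/4, 13/4); label the merged cluster JQX
  updated: d(JQX,S)=49/3
iteration 3: select JQX,S (d=49/3); attach at lengths (41/12, 49/6); label the merged cluster JQSX
final tree: ((J:19/4,(Q:3/2,X:3/2):13/4):41/12,S:49/6)
total length: 271/12

J,QX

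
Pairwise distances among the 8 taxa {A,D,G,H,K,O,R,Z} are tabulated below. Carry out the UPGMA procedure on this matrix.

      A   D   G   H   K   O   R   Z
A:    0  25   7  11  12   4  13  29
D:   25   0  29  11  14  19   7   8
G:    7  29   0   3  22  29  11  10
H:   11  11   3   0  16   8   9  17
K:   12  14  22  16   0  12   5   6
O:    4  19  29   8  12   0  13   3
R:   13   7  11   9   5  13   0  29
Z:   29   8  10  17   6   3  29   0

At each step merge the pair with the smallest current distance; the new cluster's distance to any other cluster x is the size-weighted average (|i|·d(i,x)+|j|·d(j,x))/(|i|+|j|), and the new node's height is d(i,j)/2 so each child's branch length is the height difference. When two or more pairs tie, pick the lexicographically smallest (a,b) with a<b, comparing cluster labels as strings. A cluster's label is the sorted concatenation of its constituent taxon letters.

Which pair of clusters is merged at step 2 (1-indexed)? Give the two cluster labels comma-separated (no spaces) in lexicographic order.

O,Z

iteration 1: select G,H (d=3); attach at lengths (3/2, 3/2); label the merged cluster GH
  updated: d(A,GH)=9, d(D,GH)=20, d(GH,K)=19, d(GH,O)=37/2, d(GH,R)=10, d(GH,Z)=27/2
iteration 2: select O,Z (d=3); attach at lengths (3/2, 3/2); label the merged cluster OZ
  updated: d(A,OZ)=33/2, d(D,OZ)=27/2, d(GH,OZ)=16, d(K,OZ)=9, d(OZ,R)=21
iteration 3: select K,R (d=5); attach at lengths (5/2, 5/2); label the merged cluster KR
  updated: d(A,KR)=25/2, d(D,KR)=21/2, d(GH,KR)=29/2, d(KR,OZ)=15
iteration 4: select A,GH (d=9); attach at lengths (9/2, 3); label the merged cluster AGH
  updated: d(AGH,D)=65/3, d(AGH,KR)=83/6, d(AGH,OZ)=97/6
iteration 5: select D,KR (d=21/2); attach at lengths (21/4, 11/4); label the merged cluster DKR
  updated: d(AGH,DKR)=148/9, d(DKR,OZ)=29/2
iteration 6: select DKR,OZ (d=29/2); attach at lengths (2, 23/4); label the merged cluster DKORZ
  updated: d(AGH,DKORZ)=49/3
iteration 7: select AGH,DKORZ (d=49/3); attach at lengths (11/3, 11/12); label the merged cluster ADGHKORZ
final tree: ((A:9/2,(G:3/2,H:3/2):3):11/3,((D:21/4,(K:5/2,R:5/2):11/4):2,(O:3/2,Z:3/2):23/4):11/12)
total length: 233/6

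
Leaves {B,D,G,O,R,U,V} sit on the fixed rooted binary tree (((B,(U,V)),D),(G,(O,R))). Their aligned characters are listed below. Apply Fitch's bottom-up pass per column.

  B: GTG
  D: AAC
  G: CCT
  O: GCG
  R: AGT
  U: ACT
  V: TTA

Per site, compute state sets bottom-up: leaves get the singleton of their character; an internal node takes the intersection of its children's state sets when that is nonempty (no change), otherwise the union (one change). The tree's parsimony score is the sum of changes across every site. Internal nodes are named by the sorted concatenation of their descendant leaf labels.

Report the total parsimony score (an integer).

12

[col 0] UV: children U:{A}, V:{T} ∪→ {A,T}; cost 1
[col 0] BUV: children B:{G}, UV:{A,T} ∪→ {A,G,T}; cost 1
[col 0] BDUV: children BUV:{A,G,T}, D:{A} ∩→ {A}; cost 0
[col 0] OR: children O:{G}, R:{A} ∪→ {A,G}; cost 1
[col 0] GOR: children G:{C}, OR:{A,G} ∪→ {A,C,G}; cost 1
[col 0] BDGORUV: children BDUV:{A}, GOR:{A,C,G} ∩→ {A}; cost 0
[col 1] UV: children U:{C}, V:{T} ∪→ {C,T}; cost 1
[col 1] BUV: children B:{T}, UV:{C,T} ∩→ {T}; cost 0
[col 1] BDUV: children BUV:{T}, D:{A} ∪→ {A,T}; cost 1
[col 1] OR: children O:{C}, R:{G} ∪→ {C,G}; cost 1
[col 1] GOR: children G:{C}, OR:{C,G} ∩→ {C}; cost 0
[col 1] BDGORUV: children BDUV:{A,T}, GOR:{C} ∪→ {A,C,T}; cost 1
[col 2] UV: children U:{T}, V:{A} ∪→ {A,T}; cost 1
[col 2] BUV: children B:{G}, UV:{A,T} ∪→ {A,G,T}; cost 1
[col 2] BDUV: children BUV:{A,G,T}, D:{C} ∪→ {A,C,G,T}; cost 1
[col 2] OR: children O:{G}, R:{T} ∪→ {G,T}; cost 1
[col 2] GOR: children G:{T}, OR:{G,T} ∩→ {T}; cost 0
[col 2] BDGORUV: children BDUV:{A,C,G,T}, GOR:{T} ∩→ {T}; cost 0
per-site changes: [4, 4, 4]; total = 12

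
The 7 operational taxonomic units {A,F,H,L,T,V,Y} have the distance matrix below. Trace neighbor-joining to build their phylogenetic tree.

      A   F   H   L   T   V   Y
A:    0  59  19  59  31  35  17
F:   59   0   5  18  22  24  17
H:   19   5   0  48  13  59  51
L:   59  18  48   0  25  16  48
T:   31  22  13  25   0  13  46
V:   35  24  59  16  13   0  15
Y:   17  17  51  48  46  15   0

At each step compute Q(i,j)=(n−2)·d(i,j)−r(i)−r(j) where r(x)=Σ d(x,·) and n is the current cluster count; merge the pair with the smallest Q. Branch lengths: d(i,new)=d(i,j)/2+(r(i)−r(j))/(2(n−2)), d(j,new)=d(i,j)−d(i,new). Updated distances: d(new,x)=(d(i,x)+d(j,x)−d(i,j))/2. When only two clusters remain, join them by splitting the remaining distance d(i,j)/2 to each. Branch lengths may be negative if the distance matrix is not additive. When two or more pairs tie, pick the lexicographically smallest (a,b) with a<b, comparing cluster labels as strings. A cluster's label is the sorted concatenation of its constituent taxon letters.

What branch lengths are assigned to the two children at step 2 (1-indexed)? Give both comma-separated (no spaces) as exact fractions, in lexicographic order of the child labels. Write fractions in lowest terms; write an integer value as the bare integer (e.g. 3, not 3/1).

step 1: merge (A,Y) at d=17, Q=-329; branch lengths A→111/10, Y→59/10; new cluster AY
  updated: d(AY,F)=59/2, d(AY,H)=53/2, d(AY,L)=45, d(AY,T)=30, d(AY,V)=33/2
step 2: merge (F,H) at d=5, Q=-230; branch lengths F→-33/8, H→73/8; new cluster FH
  updated: d(AY,FH)=51/2, d(FH,L)=61/2, d(FH,T)=15, d(FH,V)=39
step 3: merge (L,V) at d=16, Q=-153; branch lengths L→40/3, V→8/3; new cluster LV
  updated: d(AY,LV)=91/4, d(FH,LV)=107/4, d(LV,T)=11
step 4: merge (AY,FH) at d=51/2, Q=-189/2; branch lengths AY→31/2, FH→10; new cluster AFHY
  updated: d(AFHY,LV)=12, d(AFHY,T)=39/4
step 5: merge (AFHY,LV) at d=12, Q=-131/4; branch lengths AFHY→43/8, LV→53/8; new cluster AFHLVY
  updated: d(AFHLVY,T)=35/8
step 6: merge (AFHLVY,T) at d=35/8; branch lengths AFHLVY→35/16, T→35/16; new cluster AFHLTVY
final tree: ((((A:111/10,Y:59/10):31/2,(F:-33/8,H:73/8):10):43/8,(L:40/3,V:8/3):53/8):35/16,T:35/16)
total length: 639/8

-33/8,73/8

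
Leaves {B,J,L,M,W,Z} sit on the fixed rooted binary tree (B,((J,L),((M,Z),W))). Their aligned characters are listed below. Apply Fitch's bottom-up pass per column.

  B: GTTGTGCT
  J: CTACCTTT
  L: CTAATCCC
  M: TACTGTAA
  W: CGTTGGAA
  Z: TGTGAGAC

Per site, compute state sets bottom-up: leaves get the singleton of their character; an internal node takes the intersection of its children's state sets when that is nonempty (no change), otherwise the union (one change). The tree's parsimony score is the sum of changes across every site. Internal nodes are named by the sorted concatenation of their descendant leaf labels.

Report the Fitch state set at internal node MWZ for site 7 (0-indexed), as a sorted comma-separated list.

A

[col 0] JL: children J:{C}, L:{C} ∩→ {C}; cost 0
[col 0] MZ: children M:{T}, Z:{T} ∩→ {T}; cost 0
[col 0] MWZ: children MZ:{T}, W:{C} ∪→ {C,T}; cost 1
[col 0] JLMWZ: children JL:{C}, MWZ:{C,T} ∩→ {C}; cost 0
[col 0] BJLMWZ: children B:{G}, JLMWZ:{C} ∪→ {C,G}; cost 1
[col 1] JL: children J:{T}, L:{T} ∩→ {T}; cost 0
[col 1] MZ: children M:{A}, Z:{G} ∪→ {A,G}; cost 1
[col 1] MWZ: children MZ:{A,G}, W:{G} ∩→ {G}; cost 0
[col 1] JLMWZ: children JL:{T}, MWZ:{G} ∪→ {G,T}; cost 1
[col 1] BJLMWZ: children B:{T}, JLMWZ:{G,T} ∩→ {T}; cost 0
[col 2] JL: children J:{A}, L:{A} ∩→ {A}; cost 0
[col 2] MZ: children M:{C}, Z:{T} ∪→ {C,T}; cost 1
[col 2] MWZ: children MZ:{C,T}, W:{T} ∩→ {T}; cost 0
[col 2] JLMWZ: children JL:{A}, MWZ:{T} ∪→ {A,T}; cost 1
[col 2] BJLMWZ: children B:{T}, JLMWZ:{A,T} ∩→ {T}; cost 0
[col 3] JL: children J:{C}, L:{A} ∪→ {A,C}; cost 1
[col 3] MZ: children M:{T}, Z:{G} ∪→ {G,T}; cost 1
[col 3] MWZ: children MZ:{G,T}, W:{T} ∩→ {T}; cost 0
[col 3] JLMWZ: children JL:{A,C}, MWZ:{T} ∪→ {A,C,T}; cost 1
[col 3] BJLMWZ: children B:{G}, JLMWZ:{A,C,T} ∪→ {A,C,G,T}; cost 1
[col 4] JL: children J:{C}, L:{T} ∪→ {C,T}; cost 1
[col 4] MZ: children M:{G}, Z:{A} ∪→ {A,G}; cost 1
[col 4] MWZ: children MZ:{A,G}, W:{G} ∩→ {G}; cost 0
[col 4] JLMWZ: children JL:{C,T}, MWZ:{G} ∪→ {C,G,T}; cost 1
[col 4] BJLMWZ: children B:{T}, JLMWZ:{C,G,T} ∩→ {T}; cost 0
[col 5] JL: children J:{T}, L:{C} ∪→ {C,T}; cost 1
[col 5] MZ: children M:{T}, Z:{G} ∪→ {G,T}; cost 1
[col 5] MWZ: children MZ:{G,T}, W:{G} ∩→ {G}; cost 0
[col 5] JLMWZ: children JL:{C,T}, MWZ:{G} ∪→ {C,G,T}; cost 1
[col 5] BJLMWZ: children B:{G}, JLMWZ:{C,G,T} ∩→ {G}; cost 0
[col 6] JL: children J:{T}, L:{C} ∪→ {C,T}; cost 1
[col 6] MZ: children M:{A}, Z:{A} ∩→ {A}; cost 0
[col 6] MWZ: children MZ:{A}, W:{A} ∩→ {A}; cost 0
[col 6] JLMWZ: children JL:{C,T}, MWZ:{A} ∪→ {A,C,T}; cost 1
[col 6] BJLMWZ: children B:{C}, JLMWZ:{A,C,T} ∩→ {C}; cost 0
[col 7] JL: children J:{T}, L:{C} ∪→ {C,T}; cost 1
[col 7] MZ: children M:{A}, Z:{C} ∪→ {A,C}; cost 1
[col 7] MWZ: children MZ:{A,C}, W:{A} ∩→ {A}; cost 0
[col 7] JLMWZ: children JL:{C,T}, MWZ:{A} ∪→ {A,C,T}; cost 1
[col 7] BJLMWZ: children B:{T}, JLMWZ:{A,C,T} ∩→ {T}; cost 0
per-site changes: [2, 2, 2, 4, 3, 3, 2, 3]; total = 21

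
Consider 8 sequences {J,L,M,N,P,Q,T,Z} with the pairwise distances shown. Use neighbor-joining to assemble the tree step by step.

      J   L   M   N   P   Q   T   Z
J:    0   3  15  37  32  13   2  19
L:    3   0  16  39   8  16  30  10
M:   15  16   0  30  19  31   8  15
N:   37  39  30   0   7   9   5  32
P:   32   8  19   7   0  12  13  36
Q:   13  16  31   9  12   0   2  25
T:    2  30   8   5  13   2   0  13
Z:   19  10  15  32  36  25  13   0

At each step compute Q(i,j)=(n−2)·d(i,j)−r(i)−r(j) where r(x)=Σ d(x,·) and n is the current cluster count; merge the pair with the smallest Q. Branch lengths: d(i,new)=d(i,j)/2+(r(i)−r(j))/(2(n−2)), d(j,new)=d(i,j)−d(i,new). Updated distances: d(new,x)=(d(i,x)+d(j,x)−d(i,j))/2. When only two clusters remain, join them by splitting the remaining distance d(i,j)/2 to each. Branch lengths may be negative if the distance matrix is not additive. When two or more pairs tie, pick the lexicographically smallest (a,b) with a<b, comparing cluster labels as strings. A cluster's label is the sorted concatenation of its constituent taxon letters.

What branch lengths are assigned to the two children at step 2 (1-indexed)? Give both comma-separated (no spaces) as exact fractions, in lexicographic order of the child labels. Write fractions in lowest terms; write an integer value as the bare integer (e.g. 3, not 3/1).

28/5,7/5

1. join N+P (d=7, Q=-244) ⇒ NP; edges |N|=37/6, |P|=5/6
  updated: d(J,NP)=31, d(L,NP)=20, d(M,NP)=21, d(NP,Q)=7, d(NP,T)=11/2, d(NP,Z)=61/2
2. join NP+Q (d=7, Q=-174) ⇒ NPQ; edges |NP|=28/5, |Q|=7/5
  updated: d(J,NPQ)=37/2, d(L,NPQ)=29/2, d(M,NPQ)=45/2, d(NPQ,T)=1/4, d(NPQ,Z)=97/4
3. join NPQ+T (d=1/4, Q=-529/4) ⇒ NPQT; edges |NPQ|=111/32, |T|=-103/32
  updated: d(J,NPQT)=81/8, d(L,NPQT)=177/8, d(M,NPQT)=121/8, d(NPQT,Z)=37/2
4. join J+L (d=3, Q=-357/4) ⇒ JL; edges |J|=5/6, |L|=13/6
  updated: d(JL,M)=14, d(JL,NPQT)=117/8, d(JL,Z)=13
5. join JL+Z (d=13, Q=-497/8) ⇒ JLZ; edges |JL|=169/32, |Z|=247/32
  updated: d(JLZ,M)=8, d(JLZ,NPQT)=161/16
6. join JLZ+M (d=8, Q=-531/16) ⇒ JLMZ; edges |JLZ|=47/32, |M|=209/32
  updated: d(JLMZ,NPQT)=275/32
7. join JLMZ+NPQT (d=275/32) ⇒ JLMNPQTZ; edges |JLMZ|=275/64, |NPQT|=275/64
final tree: ((((J:5/6,L:13/6):169/32,Z:247/32):47/32,M:209/32):275/64,(((N:37/6,P:5/6):28/5,Q:7/5):111/32,T:-103/32):275/64)
total length: 1499/32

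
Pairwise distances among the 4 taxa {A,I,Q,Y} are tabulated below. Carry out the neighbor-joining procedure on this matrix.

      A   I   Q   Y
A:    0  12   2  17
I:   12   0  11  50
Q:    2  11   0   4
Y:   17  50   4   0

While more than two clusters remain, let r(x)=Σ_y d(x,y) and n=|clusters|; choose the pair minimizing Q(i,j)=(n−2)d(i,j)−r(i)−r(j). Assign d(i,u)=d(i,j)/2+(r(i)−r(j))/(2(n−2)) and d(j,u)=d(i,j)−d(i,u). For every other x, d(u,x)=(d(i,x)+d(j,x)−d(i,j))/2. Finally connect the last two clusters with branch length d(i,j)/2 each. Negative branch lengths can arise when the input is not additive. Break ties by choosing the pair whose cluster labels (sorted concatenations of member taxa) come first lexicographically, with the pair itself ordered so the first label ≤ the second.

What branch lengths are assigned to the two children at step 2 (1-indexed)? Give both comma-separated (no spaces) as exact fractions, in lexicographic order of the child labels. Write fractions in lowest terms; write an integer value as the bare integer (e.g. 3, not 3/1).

1. join A+I (d=12, Q=-80) ⇒ AI; edges |A|=-9/2, |I|=33/2
  updated: d(AI,Q)=1/2, d(AI,Y)=55/2
2. join AI+Q (d=1/2, Q=-32) ⇒ AIQ; edges |AI|=12, |Q|=-23/2
  updated: d(AIQ,Y)=31/2
3. join AIQ+Y (d=31/2) ⇒ AIQY; edges |AIQ|=31/4, |Y|=31/4
final tree: (((A:-9/2,I:33/2):12,Q:-23/2):31/4,Y:31/4)
total length: 28

12,-23/2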